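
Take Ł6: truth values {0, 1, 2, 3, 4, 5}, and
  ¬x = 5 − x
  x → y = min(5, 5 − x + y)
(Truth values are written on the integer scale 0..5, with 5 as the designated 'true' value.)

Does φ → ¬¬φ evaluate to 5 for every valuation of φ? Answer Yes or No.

Yes

φ = 0 ↦ 5
φ = 1 ↦ 5
φ = 2 ↦ 5
φ = 3 ↦ 5
φ = 4 ↦ 5
φ = 5 ↦ 5
Every assignment gives a value ≥ 5.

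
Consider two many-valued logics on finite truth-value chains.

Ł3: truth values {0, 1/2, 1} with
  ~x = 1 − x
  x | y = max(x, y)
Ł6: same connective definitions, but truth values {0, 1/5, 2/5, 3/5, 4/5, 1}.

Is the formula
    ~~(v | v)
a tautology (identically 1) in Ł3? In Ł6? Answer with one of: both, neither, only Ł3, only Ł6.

neither

In Ł3: at v = 0 the value is 0 — not a tautology.
In Ł6: at v = 0 the value is 0 — not a tautology.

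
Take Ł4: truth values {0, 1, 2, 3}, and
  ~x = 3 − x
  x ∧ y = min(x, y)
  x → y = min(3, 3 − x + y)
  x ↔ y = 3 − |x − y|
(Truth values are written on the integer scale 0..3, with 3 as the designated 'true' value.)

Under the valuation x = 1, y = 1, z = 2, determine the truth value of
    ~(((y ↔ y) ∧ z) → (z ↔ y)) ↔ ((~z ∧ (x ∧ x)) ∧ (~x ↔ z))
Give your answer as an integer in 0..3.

2

y ↔ y = 1 ↔ 1 = 3
(y ↔ y) ∧ z = 3 ∧ 2 = 2
z ↔ y = 2 ↔ 1 = 2
((y ↔ y) ∧ z) → (z ↔ y) = 2 → 2 = 3
~(((y ↔ y) ∧ z) → (z ↔ y)) = ~3 = 0
~z = ~2 = 1
x ∧ x = 1 ∧ 1 = 1
~z ∧ (x ∧ x) = 1 ∧ 1 = 1
~x = ~1 = 2
~x ↔ z = 2 ↔ 2 = 3
(~z ∧ (x ∧ x)) ∧ (~x ↔ z) = 1 ∧ 3 = 1
~(((y ↔ y) ∧ z) → (z ↔ y)) ↔ ((~z ∧ (x ∧ x)) ∧ (~x ↔ z)) = 0 ↔ 1 = 2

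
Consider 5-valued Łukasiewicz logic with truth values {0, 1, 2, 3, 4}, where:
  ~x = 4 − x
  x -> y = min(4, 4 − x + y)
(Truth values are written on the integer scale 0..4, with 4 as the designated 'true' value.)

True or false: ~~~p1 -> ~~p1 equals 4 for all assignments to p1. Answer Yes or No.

No

Counterexample: take p1 = 0.
~p1 = ~0 = 4
~~p1 = ~4 = 0
~~~p1 = ~0 = 4
~~~p1 -> ~~p1 = 4 -> 0 = 0
This gives 0 ≠ 4.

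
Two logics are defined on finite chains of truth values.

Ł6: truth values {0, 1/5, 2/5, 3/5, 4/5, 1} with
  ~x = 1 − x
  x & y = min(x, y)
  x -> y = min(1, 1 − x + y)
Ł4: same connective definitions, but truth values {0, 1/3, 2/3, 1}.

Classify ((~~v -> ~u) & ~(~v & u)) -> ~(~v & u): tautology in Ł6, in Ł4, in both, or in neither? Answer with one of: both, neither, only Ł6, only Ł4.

both

In Ł6: every assignment gives 1 — tautology.
In Ł4: every assignment gives 1 — tautology.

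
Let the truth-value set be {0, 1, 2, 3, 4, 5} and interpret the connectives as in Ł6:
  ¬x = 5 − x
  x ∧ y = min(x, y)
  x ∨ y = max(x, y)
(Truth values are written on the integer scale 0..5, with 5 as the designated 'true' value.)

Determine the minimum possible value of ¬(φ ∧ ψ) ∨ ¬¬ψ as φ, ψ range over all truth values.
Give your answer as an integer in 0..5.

Take φ = 2, ψ = 2:
φ ∧ ψ = 2 ∧ 2 = 2
¬(φ ∧ ψ) = ¬2 = 3
¬ψ = ¬2 = 3
¬¬ψ = ¬3 = 2
¬(φ ∧ ψ) ∨ ¬¬ψ = 3 ∨ 2 = 3
No assignment yields a value below 3, so this is the minimum.

3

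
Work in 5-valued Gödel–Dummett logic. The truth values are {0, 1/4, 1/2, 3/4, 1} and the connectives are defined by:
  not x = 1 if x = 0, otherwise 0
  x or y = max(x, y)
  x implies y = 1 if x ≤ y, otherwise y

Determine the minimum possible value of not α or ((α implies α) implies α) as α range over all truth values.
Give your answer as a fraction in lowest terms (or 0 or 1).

1/4

Take α = 1/4:
not α = not 1/4 = 0
α implies α = 1/4 implies 1/4 = 1
(α implies α) implies α = 1 implies 1/4 = 1/4
not α or ((α implies α) implies α) = 0 or 1/4 = 1/4
No assignment yields a value below 1/4, so this is the minimum.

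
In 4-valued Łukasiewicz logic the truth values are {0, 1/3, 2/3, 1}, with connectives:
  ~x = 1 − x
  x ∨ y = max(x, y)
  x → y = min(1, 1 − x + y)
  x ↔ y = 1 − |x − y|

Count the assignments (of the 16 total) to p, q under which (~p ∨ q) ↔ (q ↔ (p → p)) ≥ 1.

p = 0, q = 0 ↦ 0  <
p = 0, q = 1/3 ↦ 1/3  <
p = 0, q = 2/3 ↦ 2/3  <
p = 0, q = 1 ↦ 1  ≥
p = 1/3, q = 0 ↦ 1/3  <
p = 1/3, q = 1/3 ↦ 2/3  <
p = 1/3, q = 2/3 ↦ 1  ≥
p = 1/3, q = 1 ↦ 1  ≥
p = 2/3, q = 0 ↦ 2/3  <
p = 2/3, q = 1/3 ↦ 1  ≥
p = 2/3, q = 2/3 ↦ 1  ≥
p = 2/3, q = 1 ↦ 1  ≥
p = 1, q = 0 ↦ 1  ≥
p = 1, q = 1/3 ↦ 1  ≥
p = 1, q = 2/3 ↦ 1  ≥
p = 1, q = 1 ↦ 1  ≥
So 10 of the 16 assignments meet the threshold.

10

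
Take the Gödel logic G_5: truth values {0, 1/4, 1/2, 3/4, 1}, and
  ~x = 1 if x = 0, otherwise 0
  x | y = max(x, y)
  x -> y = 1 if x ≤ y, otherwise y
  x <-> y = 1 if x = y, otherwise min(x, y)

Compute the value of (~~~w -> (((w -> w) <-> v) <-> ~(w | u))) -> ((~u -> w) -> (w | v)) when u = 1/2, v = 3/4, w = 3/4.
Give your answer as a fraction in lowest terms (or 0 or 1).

~w = ~3/4 = 0
~~w = ~0 = 1
~~~w = ~1 = 0
w -> w = 3/4 -> 3/4 = 1
(w -> w) <-> v = 1 <-> 3/4 = 3/4
w | u = 3/4 | 1/2 = 3/4
~(w | u) = ~3/4 = 0
((w -> w) <-> v) <-> ~(w | u) = 3/4 <-> 0 = 0
~~~w -> (((w -> w) <-> v) <-> ~(w | u)) = 0 -> 0 = 1
~u = ~1/2 = 0
~u -> w = 0 -> 3/4 = 1
w | v = 3/4 | 3/4 = 3/4
(~u -> w) -> (w | v) = 1 -> 3/4 = 3/4
(~~~w -> (((w -> w) <-> v) <-> ~(w | u))) -> ((~u -> w) -> (w | v)) = 1 -> 3/4 = 3/4

3/4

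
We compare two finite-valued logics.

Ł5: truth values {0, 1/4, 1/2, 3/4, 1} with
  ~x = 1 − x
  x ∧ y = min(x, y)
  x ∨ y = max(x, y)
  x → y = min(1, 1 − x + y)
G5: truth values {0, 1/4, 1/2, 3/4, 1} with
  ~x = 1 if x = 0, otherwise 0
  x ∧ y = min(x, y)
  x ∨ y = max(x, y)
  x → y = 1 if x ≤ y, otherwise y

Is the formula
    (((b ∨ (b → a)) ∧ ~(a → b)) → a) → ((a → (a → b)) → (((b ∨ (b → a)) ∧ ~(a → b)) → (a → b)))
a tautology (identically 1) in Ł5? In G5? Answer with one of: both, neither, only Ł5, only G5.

both

In Ł5: every assignment gives 1 — tautology.
In G5: every assignment gives 1 — tautology.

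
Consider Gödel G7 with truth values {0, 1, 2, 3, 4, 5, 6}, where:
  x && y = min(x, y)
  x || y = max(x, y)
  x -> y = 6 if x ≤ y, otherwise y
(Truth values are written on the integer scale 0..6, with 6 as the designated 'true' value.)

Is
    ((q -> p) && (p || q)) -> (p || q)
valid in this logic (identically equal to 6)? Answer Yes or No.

Yes

At p = 1, q = 5, for instance:
q -> p = 5 -> 1 = 1
p || q = 1 || 5 = 5
(q -> p) && (p || q) = 1 && 5 = 1
((q -> p) && (p || q)) -> (p || q) = 1 -> 5 = 6
and checking the remaining 48 assignments likewise gives ≥ 6 in every case.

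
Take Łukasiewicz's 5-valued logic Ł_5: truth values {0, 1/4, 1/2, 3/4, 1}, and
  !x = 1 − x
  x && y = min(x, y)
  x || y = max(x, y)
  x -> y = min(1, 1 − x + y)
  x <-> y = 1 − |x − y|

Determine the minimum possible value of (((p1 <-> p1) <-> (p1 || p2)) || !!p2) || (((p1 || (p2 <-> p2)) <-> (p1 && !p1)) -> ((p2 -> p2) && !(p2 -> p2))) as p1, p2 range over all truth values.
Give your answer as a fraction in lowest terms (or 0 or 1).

Take p1 = 1/2, p2 = 0:
p1 <-> p1 = 1/2 <-> 1/2 = 1
p1 || p2 = 1/2 || 0 = 1/2
(p1 <-> p1) <-> (p1 || p2) = 1 <-> 1/2 = 1/2
!p2 = !0 = 1
!!p2 = !1 = 0
((p1 <-> p1) <-> (p1 || p2)) || !!p2 = 1/2 || 0 = 1/2
p2 <-> p2 = 0 <-> 0 = 1
p1 || (p2 <-> p2) = 1/2 || 1 = 1
!p1 = !1/2 = 1/2
p1 && !p1 = 1/2 && 1/2 = 1/2
(p1 || (p2 <-> p2)) <-> (p1 && !p1) = 1 <-> 1/2 = 1/2
p2 -> p2 = 0 -> 0 = 1
p2 -> p2 = 0 -> 0 = 1
!(p2 -> p2) = !1 = 0
(p2 -> p2) && !(p2 -> p2) = 1 && 0 = 0
((p1 || (p2 <-> p2)) <-> (p1 && !p1)) -> ((p2 -> p2) && !(p2 -> p2)) = 1/2 -> 0 = 1/2
(((p1 <-> p1) <-> (p1 || p2)) || !!p2) || (((p1 || (p2 <-> p2)) <-> (p1 && !p1)) -> ((p2 -> p2) && !(p2 -> p2))) = 1/2 || 1/2 = 1/2
No assignment yields a value below 1/2, so this is the minimum.

1/2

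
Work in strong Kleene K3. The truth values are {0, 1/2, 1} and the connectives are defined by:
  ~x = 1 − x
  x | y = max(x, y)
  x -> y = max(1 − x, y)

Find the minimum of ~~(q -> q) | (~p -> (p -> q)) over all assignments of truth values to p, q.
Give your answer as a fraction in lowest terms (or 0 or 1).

1/2

Take p = 1/2, q = 1/2:
q -> q = 1/2 -> 1/2 = 1/2
~(q -> q) = ~1/2 = 1/2
~~(q -> q) = ~1/2 = 1/2
~p = ~1/2 = 1/2
p -> q = 1/2 -> 1/2 = 1/2
~p -> (p -> q) = 1/2 -> 1/2 = 1/2
~~(q -> q) | (~p -> (p -> q)) = 1/2 | 1/2 = 1/2
No assignment yields a value below 1/2, so this is the minimum.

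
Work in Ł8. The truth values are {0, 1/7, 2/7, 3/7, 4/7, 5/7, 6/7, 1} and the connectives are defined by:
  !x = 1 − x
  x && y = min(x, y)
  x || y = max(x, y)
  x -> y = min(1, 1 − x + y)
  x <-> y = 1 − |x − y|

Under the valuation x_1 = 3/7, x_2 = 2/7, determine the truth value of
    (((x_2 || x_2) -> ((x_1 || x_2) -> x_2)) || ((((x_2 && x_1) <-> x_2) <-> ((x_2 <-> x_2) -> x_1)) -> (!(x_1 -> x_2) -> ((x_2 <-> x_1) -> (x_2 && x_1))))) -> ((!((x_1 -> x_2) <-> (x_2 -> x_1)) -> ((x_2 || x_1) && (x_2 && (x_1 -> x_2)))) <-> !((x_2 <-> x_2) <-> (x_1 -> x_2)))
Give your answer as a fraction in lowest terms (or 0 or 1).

1/7

x_2 || x_2 = 2/7 || 2/7 = 2/7
x_1 || x_2 = 3/7 || 2/7 = 3/7
(x_1 || x_2) -> x_2 = 3/7 -> 2/7 = 6/7
(x_2 || x_2) -> ((x_1 || x_2) -> x_2) = 2/7 -> 6/7 = 1
x_2 && x_1 = 2/7 && 3/7 = 2/7
(x_2 && x_1) <-> x_2 = 2/7 <-> 2/7 = 1
x_2 <-> x_2 = 2/7 <-> 2/7 = 1
(x_2 <-> x_2) -> x_1 = 1 -> 3/7 = 3/7
((x_2 && x_1) <-> x_2) <-> ((x_2 <-> x_2) -> x_1) = 1 <-> 3/7 = 3/7
x_1 -> x_2 = 3/7 -> 2/7 = 6/7
!(x_1 -> x_2) = !6/7 = 1/7
x_2 <-> x_1 = 2/7 <-> 3/7 = 6/7
x_2 && x_1 = 2/7 && 3/7 = 2/7
(x_2 <-> x_1) -> (x_2 && x_1) = 6/7 -> 2/7 = 3/7
!(x_1 -> x_2) -> ((x_2 <-> x_1) -> (x_2 && x_1)) = 1/7 -> 3/7 = 1
(((x_2 && x_1) <-> x_2) <-> ((x_2 <-> x_2) -> x_1)) -> (!(x_1 -> x_2) -> ((x_2 <-> x_1) -> (x_2 && x_1))) = 3/7 -> 1 = 1
((x_2 || x_2) -> ((x_1 || x_2) -> x_2)) || ((((x_2 && x_1) <-> x_2) <-> ((x_2 <-> x_2) -> x_1)) -> (!(x_1 -> x_2) -> ((x_2 <-> x_1) -> (x_2 && x_1)))) = 1 || 1 = 1
x_1 -> x_2 = 3/7 -> 2/7 = 6/7
x_2 -> x_1 = 2/7 -> 3/7 = 1
(x_1 -> x_2) <-> (x_2 -> x_1) = 6/7 <-> 1 = 6/7
!((x_1 -> x_2) <-> (x_2 -> x_1)) = !6/7 = 1/7
x_2 || x_1 = 2/7 || 3/7 = 3/7
x_1 -> x_2 = 3/7 -> 2/7 = 6/7
x_2 && (x_1 -> x_2) = 2/7 && 6/7 = 2/7
(x_2 || x_1) && (x_2 && (x_1 -> x_2)) = 3/7 && 2/7 = 2/7
!((x_1 -> x_2) <-> (x_2 -> x_1)) -> ((x_2 || x_1) && (x_2 && (x_1 -> x_2))) = 1/7 -> 2/7 = 1
x_2 <-> x_2 = 2/7 <-> 2/7 = 1
x_1 -> x_2 = 3/7 -> 2/7 = 6/7
(x_2 <-> x_2) <-> (x_1 -> x_2) = 1 <-> 6/7 = 6/7
!((x_2 <-> x_2) <-> (x_1 -> x_2)) = !6/7 = 1/7
(!((x_1 -> x_2) <-> (x_2 -> x_1)) -> ((x_2 || x_1) && (x_2 && (x_1 -> x_2)))) <-> !((x_2 <-> x_2) <-> (x_1 -> x_2)) = 1 <-> 1/7 = 1/7
(((x_2 || x_2) -> ((x_1 || x_2) -> x_2)) || ((((x_2 && x_1) <-> x_2) <-> ((x_2 <-> x_2) -> x_1)) -> (!(x_1 -> x_2) -> ((x_2 <-> x_1) -> (x_2 && x_1))))) -> ((!((x_1 -> x_2) <-> (x_2 -> x_1)) -> ((x_2 || x_1) && (x_2 && (x_1 -> x_2)))) <-> !((x_2 <-> x_2) <-> (x_1 -> x_2))) = 1 -> 1/7 = 1/7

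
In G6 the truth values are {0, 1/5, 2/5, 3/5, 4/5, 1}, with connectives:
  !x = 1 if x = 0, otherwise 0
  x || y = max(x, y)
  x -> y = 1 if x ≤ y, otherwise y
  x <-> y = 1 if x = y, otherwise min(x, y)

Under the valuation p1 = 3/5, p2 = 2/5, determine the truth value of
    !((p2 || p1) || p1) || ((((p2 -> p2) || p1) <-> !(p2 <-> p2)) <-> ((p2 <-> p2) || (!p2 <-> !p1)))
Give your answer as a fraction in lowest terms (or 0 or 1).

0

p2 || p1 = 2/5 || 3/5 = 3/5
(p2 || p1) || p1 = 3/5 || 3/5 = 3/5
!((p2 || p1) || p1) = !3/5 = 0
p2 -> p2 = 2/5 -> 2/5 = 1
(p2 -> p2) || p1 = 1 || 3/5 = 1
p2 <-> p2 = 2/5 <-> 2/5 = 1
!(p2 <-> p2) = !1 = 0
((p2 -> p2) || p1) <-> !(p2 <-> p2) = 1 <-> 0 = 0
p2 <-> p2 = 2/5 <-> 2/5 = 1
!p2 = !2/5 = 0
!p1 = !3/5 = 0
!p2 <-> !p1 = 0 <-> 0 = 1
(p2 <-> p2) || (!p2 <-> !p1) = 1 || 1 = 1
(((p2 -> p2) || p1) <-> !(p2 <-> p2)) <-> ((p2 <-> p2) || (!p2 <-> !p1)) = 0 <-> 1 = 0
!((p2 || p1) || p1) || ((((p2 -> p2) || p1) <-> !(p2 <-> p2)) <-> ((p2 <-> p2) || (!p2 <-> !p1))) = 0 || 0 = 0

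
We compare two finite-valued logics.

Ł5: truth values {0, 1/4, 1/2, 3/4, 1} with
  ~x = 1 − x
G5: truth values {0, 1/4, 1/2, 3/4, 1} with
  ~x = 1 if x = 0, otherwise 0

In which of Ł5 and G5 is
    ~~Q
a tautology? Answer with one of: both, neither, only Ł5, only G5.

In Ł5: at Q = 0 the value is 0 — not a tautology.
In G5: at Q = 0 the value is 0 — not a tautology.

neither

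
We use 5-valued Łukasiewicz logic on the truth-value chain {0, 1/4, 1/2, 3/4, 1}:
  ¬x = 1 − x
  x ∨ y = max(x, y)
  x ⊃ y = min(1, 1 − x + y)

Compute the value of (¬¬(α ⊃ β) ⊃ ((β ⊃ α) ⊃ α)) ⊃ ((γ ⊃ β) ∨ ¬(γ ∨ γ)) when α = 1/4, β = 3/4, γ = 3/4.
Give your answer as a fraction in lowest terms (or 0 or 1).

1

α ⊃ β = 1/4 ⊃ 3/4 = 1
¬(α ⊃ β) = ¬1 = 0
¬¬(α ⊃ β) = ¬0 = 1
β ⊃ α = 3/4 ⊃ 1/4 = 1/2
(β ⊃ α) ⊃ α = 1/2 ⊃ 1/4 = 3/4
¬¬(α ⊃ β) ⊃ ((β ⊃ α) ⊃ α) = 1 ⊃ 3/4 = 3/4
γ ⊃ β = 3/4 ⊃ 3/4 = 1
γ ∨ γ = 3/4 ∨ 3/4 = 3/4
¬(γ ∨ γ) = ¬3/4 = 1/4
(γ ⊃ β) ∨ ¬(γ ∨ γ) = 1 ∨ 1/4 = 1
(¬¬(α ⊃ β) ⊃ ((β ⊃ α) ⊃ α)) ⊃ ((γ ⊃ β) ∨ ¬(γ ∨ γ)) = 3/4 ⊃ 1 = 1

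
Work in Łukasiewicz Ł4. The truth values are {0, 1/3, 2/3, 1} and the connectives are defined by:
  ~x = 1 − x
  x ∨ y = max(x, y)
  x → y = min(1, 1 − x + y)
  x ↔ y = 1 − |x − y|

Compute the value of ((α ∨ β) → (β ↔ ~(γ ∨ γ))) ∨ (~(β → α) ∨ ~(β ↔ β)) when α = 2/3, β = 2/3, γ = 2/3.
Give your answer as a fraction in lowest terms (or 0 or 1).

α ∨ β = 2/3 ∨ 2/3 = 2/3
γ ∨ γ = 2/3 ∨ 2/3 = 2/3
~(γ ∨ γ) = ~2/3 = 1/3
β ↔ ~(γ ∨ γ) = 2/3 ↔ 1/3 = 2/3
(α ∨ β) → (β ↔ ~(γ ∨ γ)) = 2/3 → 2/3 = 1
β → α = 2/3 → 2/3 = 1
~(β → α) = ~1 = 0
β ↔ β = 2/3 ↔ 2/3 = 1
~(β ↔ β) = ~1 = 0
~(β → α) ∨ ~(β ↔ β) = 0 ∨ 0 = 0
((α ∨ β) → (β ↔ ~(γ ∨ γ))) ∨ (~(β → α) ∨ ~(β ↔ β)) = 1 ∨ 0 = 1

1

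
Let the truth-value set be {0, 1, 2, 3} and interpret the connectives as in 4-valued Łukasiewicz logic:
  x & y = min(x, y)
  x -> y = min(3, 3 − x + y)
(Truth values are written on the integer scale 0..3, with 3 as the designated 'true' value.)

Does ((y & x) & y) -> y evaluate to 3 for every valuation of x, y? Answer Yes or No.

x = 0, y = 0 ↦ 3
x = 0, y = 1 ↦ 3
x = 0, y = 2 ↦ 3
x = 0, y = 3 ↦ 3
x = 1, y = 0 ↦ 3
x = 1, y = 1 ↦ 3
x = 1, y = 2 ↦ 3
x = 1, y = 3 ↦ 3
x = 2, y = 0 ↦ 3
x = 2, y = 1 ↦ 3
x = 2, y = 2 ↦ 3
x = 2, y = 3 ↦ 3
x = 3, y = 0 ↦ 3
x = 3, y = 1 ↦ 3
x = 3, y = 2 ↦ 3
x = 3, y = 3 ↦ 3
Every assignment gives a value ≥ 3.

Yes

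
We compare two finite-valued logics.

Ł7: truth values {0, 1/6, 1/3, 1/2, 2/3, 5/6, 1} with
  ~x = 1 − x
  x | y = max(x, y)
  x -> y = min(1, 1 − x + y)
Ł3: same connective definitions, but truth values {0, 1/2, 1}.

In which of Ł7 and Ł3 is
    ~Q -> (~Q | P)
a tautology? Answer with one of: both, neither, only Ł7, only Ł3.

In Ł7: every assignment gives 1 — tautology.
In Ł3: every assignment gives 1 — tautology.

both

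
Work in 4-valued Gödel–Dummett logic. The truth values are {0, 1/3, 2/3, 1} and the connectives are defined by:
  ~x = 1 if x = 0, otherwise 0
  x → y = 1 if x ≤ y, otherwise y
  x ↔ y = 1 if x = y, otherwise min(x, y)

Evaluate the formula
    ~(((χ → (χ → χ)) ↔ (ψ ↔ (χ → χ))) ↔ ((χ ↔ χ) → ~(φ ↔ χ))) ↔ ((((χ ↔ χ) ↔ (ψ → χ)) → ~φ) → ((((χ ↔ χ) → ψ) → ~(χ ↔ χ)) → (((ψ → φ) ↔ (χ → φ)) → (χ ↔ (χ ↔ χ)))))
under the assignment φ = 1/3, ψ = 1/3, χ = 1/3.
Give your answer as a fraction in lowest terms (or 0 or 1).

χ → χ = 1/3 → 1/3 = 1
χ → (χ → χ) = 1/3 → 1 = 1
χ → χ = 1/3 → 1/3 = 1
ψ ↔ (χ → χ) = 1/3 ↔ 1 = 1/3
(χ → (χ → χ)) ↔ (ψ ↔ (χ → χ)) = 1 ↔ 1/3 = 1/3
χ ↔ χ = 1/3 ↔ 1/3 = 1
φ ↔ χ = 1/3 ↔ 1/3 = 1
~(φ ↔ χ) = ~1 = 0
(χ ↔ χ) → ~(φ ↔ χ) = 1 → 0 = 0
((χ → (χ → χ)) ↔ (ψ ↔ (χ → χ))) ↔ ((χ ↔ χ) → ~(φ ↔ χ)) = 1/3 ↔ 0 = 0
~(((χ → (χ → χ)) ↔ (ψ ↔ (χ → χ))) ↔ ((χ ↔ χ) → ~(φ ↔ χ))) = ~0 = 1
χ ↔ χ = 1/3 ↔ 1/3 = 1
ψ → χ = 1/3 → 1/3 = 1
(χ ↔ χ) ↔ (ψ → χ) = 1 ↔ 1 = 1
~φ = ~1/3 = 0
((χ ↔ χ) ↔ (ψ → χ)) → ~φ = 1 → 0 = 0
χ ↔ χ = 1/3 ↔ 1/3 = 1
(χ ↔ χ) → ψ = 1 → 1/3 = 1/3
χ ↔ χ = 1/3 ↔ 1/3 = 1
~(χ ↔ χ) = ~1 = 0
((χ ↔ χ) → ψ) → ~(χ ↔ χ) = 1/3 → 0 = 0
ψ → φ = 1/3 → 1/3 = 1
χ → φ = 1/3 → 1/3 = 1
(ψ → φ) ↔ (χ → φ) = 1 ↔ 1 = 1
χ ↔ χ = 1/3 ↔ 1/3 = 1
χ ↔ (χ ↔ χ) = 1/3 ↔ 1 = 1/3
((ψ → φ) ↔ (χ → φ)) → (χ ↔ (χ ↔ χ)) = 1 → 1/3 = 1/3
(((χ ↔ χ) → ψ) → ~(χ ↔ χ)) → (((ψ → φ) ↔ (χ → φ)) → (χ ↔ (χ ↔ χ))) = 0 → 1/3 = 1
(((χ ↔ χ) ↔ (ψ → χ)) → ~φ) → ((((χ ↔ χ) → ψ) → ~(χ ↔ χ)) → (((ψ → φ) ↔ (χ → φ)) → (χ ↔ (χ ↔ χ)))) = 0 → 1 = 1
~(((χ → (χ → χ)) ↔ (ψ ↔ (χ → χ))) ↔ ((χ ↔ χ) → ~(φ ↔ χ))) ↔ ((((χ ↔ χ) ↔ (ψ → χ)) → ~φ) → ((((χ ↔ χ) → ψ) → ~(χ ↔ χ)) → (((ψ → φ) ↔ (χ → φ)) → (χ ↔ (χ ↔ χ))))) = 1 ↔ 1 = 1

1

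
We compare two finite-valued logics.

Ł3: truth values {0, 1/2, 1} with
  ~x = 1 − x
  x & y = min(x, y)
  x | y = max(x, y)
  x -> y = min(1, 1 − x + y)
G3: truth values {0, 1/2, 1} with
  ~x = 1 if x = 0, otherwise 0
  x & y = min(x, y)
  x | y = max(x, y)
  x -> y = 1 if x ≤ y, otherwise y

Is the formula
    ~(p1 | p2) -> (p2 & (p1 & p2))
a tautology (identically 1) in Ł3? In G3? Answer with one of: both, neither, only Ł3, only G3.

In Ł3: at p1 = 0, p2 = 0 the value is 0 — not a tautology.
In G3: at p1 = 0, p2 = 0 the value is 0 — not a tautology.

neither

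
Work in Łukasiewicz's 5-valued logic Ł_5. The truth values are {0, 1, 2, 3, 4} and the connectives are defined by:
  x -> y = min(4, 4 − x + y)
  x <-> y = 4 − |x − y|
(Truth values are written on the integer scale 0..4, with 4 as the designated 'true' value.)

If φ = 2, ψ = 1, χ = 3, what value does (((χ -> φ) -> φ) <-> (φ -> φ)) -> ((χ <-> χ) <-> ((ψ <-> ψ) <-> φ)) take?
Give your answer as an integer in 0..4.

3

χ -> φ = 3 -> 2 = 3
(χ -> φ) -> φ = 3 -> 2 = 3
φ -> φ = 2 -> 2 = 4
((χ -> φ) -> φ) <-> (φ -> φ) = 3 <-> 4 = 3
χ <-> χ = 3 <-> 3 = 4
ψ <-> ψ = 1 <-> 1 = 4
(ψ <-> ψ) <-> φ = 4 <-> 2 = 2
(χ <-> χ) <-> ((ψ <-> ψ) <-> φ) = 4 <-> 2 = 2
(((χ -> φ) -> φ) <-> (φ -> φ)) -> ((χ <-> χ) <-> ((ψ <-> ψ) <-> φ)) = 3 -> 2 = 3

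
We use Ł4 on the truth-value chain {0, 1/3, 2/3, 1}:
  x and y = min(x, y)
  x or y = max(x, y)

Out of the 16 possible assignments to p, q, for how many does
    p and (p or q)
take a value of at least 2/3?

p = 0, q = 0 ↦ 0  <
p = 0, q = 1/3 ↦ 0  <
p = 0, q = 2/3 ↦ 0  <
p = 0, q = 1 ↦ 0  <
p = 1/3, q = 0 ↦ 1/3  <
p = 1/3, q = 1/3 ↦ 1/3  <
p = 1/3, q = 2/3 ↦ 1/3  <
p = 1/3, q = 1 ↦ 1/3  <
p = 2/3, q = 0 ↦ 2/3  ≥
p = 2/3, q = 1/3 ↦ 2/3  ≥
p = 2/3, q = 2/3 ↦ 2/3  ≥
p = 2/3, q = 1 ↦ 2/3  ≥
p = 1, q = 0 ↦ 1  ≥
p = 1, q = 1/3 ↦ 1  ≥
p = 1, q = 2/3 ↦ 1  ≥
p = 1, q = 1 ↦ 1  ≥
So 8 of the 16 assignments meet the threshold.

8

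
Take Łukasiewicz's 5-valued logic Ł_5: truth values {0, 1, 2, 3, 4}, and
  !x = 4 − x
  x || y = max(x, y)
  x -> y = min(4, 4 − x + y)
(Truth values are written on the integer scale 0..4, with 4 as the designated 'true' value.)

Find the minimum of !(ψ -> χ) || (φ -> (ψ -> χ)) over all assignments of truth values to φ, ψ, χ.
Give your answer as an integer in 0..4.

2

Take φ = 4, ψ = 2, χ = 0:
ψ -> χ = 2 -> 0 = 2
!(ψ -> χ) = !2 = 2
ψ -> χ = 2 -> 0 = 2
φ -> (ψ -> χ) = 4 -> 2 = 2
!(ψ -> χ) || (φ -> (ψ -> χ)) = 2 || 2 = 2
No assignment yields a value below 2, so this is the minimum.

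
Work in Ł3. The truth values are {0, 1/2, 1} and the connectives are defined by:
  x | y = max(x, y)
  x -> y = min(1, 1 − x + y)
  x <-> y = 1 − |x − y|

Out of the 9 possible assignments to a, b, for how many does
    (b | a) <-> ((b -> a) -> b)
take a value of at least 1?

5

a = 0, b = 0 ↦ 1  ≥
a = 0, b = 1/2 ↦ 1/2  <
a = 0, b = 1 ↦ 1  ≥
a = 1/2, b = 0 ↦ 1/2  <
a = 1/2, b = 1/2 ↦ 1  ≥
a = 1/2, b = 1 ↦ 1  ≥
a = 1, b = 0 ↦ 0  <
a = 1, b = 1/2 ↦ 1/2  <
a = 1, b = 1 ↦ 1  ≥
So 5 of the 9 assignments meet the threshold.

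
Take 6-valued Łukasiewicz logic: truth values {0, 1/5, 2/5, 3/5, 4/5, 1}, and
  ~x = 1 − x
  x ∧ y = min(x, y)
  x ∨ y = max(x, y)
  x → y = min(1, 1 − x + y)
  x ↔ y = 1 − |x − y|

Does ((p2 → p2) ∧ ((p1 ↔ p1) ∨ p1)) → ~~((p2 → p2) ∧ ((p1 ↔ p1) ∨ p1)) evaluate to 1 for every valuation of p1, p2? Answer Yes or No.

At p1 = 4/5, p2 = 2/5, for instance:
p2 → p2 = 2/5 → 2/5 = 1
p1 ↔ p1 = 4/5 ↔ 4/5 = 1
(p1 ↔ p1) ∨ p1 = 1 ∨ 4/5 = 1
(p2 → p2) ∧ ((p1 ↔ p1) ∨ p1) = 1 ∧ 1 = 1
~((p2 → p2) ∧ ((p1 ↔ p1) ∨ p1)) = ~1 = 0
~~((p2 → p2) ∧ ((p1 ↔ p1) ∨ p1)) = ~0 = 1
((p2 → p2) ∧ ((p1 ↔ p1) ∨ p1)) → ~~((p2 → p2) ∧ ((p1 ↔ p1) ∨ p1)) = 1 → 1 = 1
and checking the remaining 35 assignments likewise gives ≥ 1 in every case.

Yes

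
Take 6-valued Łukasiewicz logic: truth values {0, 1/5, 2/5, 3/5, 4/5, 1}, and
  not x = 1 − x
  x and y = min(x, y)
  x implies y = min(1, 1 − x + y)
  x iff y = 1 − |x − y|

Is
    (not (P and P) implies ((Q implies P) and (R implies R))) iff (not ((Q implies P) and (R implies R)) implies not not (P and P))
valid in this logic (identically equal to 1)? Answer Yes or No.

Yes

At P = 2/5, Q = 1, R = 4/5, for instance:
P and P = 2/5 and 2/5 = 2/5
not (P and P) = not 2/5 = 3/5
Q implies P = 1 implies 2/5 = 2/5
R implies R = 4/5 implies 4/5 = 1
(Q implies P) and (R implies R) = 2/5 and 1 = 2/5
not (P and P) implies ((Q implies P) and (R implies R)) = 3/5 implies 2/5 = 4/5
not ((Q implies P) and (R implies R)) = not 2/5 = 3/5
not not (P and P) = not 3/5 = 2/5
not ((Q implies P) and (R implies R)) implies not not (P and P) = 3/5 implies 2/5 = 4/5
(not (P and P) implies ((Q implies P) and (R implies R))) iff (not ((Q implies P) and (R implies R)) implies not not (P and P)) = 4/5 iff 4/5 = 1
and checking the remaining 215 assignments likewise gives ≥ 1 in every case.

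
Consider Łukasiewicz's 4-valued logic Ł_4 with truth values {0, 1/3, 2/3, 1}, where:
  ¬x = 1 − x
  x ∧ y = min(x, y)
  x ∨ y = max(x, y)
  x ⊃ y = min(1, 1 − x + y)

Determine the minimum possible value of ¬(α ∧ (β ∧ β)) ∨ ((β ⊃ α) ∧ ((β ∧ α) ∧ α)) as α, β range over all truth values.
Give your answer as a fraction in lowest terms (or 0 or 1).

2/3

Take α = 1/3, β = 1/3:
β ∧ β = 1/3 ∧ 1/3 = 1/3
α ∧ (β ∧ β) = 1/3 ∧ 1/3 = 1/3
¬(α ∧ (β ∧ β)) = ¬1/3 = 2/3
β ⊃ α = 1/3 ⊃ 1/3 = 1
β ∧ α = 1/3 ∧ 1/3 = 1/3
(β ∧ α) ∧ α = 1/3 ∧ 1/3 = 1/3
(β ⊃ α) ∧ ((β ∧ α) ∧ α) = 1 ∧ 1/3 = 1/3
¬(α ∧ (β ∧ β)) ∨ ((β ⊃ α) ∧ ((β ∧ α) ∧ α)) = 2/3 ∨ 1/3 = 2/3
No assignment yields a value below 2/3, so this is the minimum.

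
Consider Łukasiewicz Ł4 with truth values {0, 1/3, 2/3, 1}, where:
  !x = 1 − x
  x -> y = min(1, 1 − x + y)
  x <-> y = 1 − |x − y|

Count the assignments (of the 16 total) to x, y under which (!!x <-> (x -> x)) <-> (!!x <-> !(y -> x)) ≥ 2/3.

9

x = 0, y = 0 ↦ 0  <
x = 0, y = 1/3 ↦ 1/3  <
x = 0, y = 2/3 ↦ 2/3  ≥
x = 0, y = 1 ↦ 1  ≥
x = 1/3, y = 0 ↦ 2/3  ≥
x = 1/3, y = 1/3 ↦ 2/3  ≥
x = 1/3, y = 2/3 ↦ 1/3  <
x = 1/3, y = 1 ↦ 2/3  ≥
x = 2/3, y = 0 ↦ 2/3  ≥
x = 2/3, y = 1/3 ↦ 2/3  ≥
x = 2/3, y = 2/3 ↦ 2/3  ≥
x = 2/3, y = 1 ↦ 1  ≥
x = 1, y = 0 ↦ 0  <
x = 1, y = 1/3 ↦ 0  <
x = 1, y = 2/3 ↦ 0  <
x = 1, y = 1 ↦ 0  <
So 9 of the 16 assignments meet the threshold.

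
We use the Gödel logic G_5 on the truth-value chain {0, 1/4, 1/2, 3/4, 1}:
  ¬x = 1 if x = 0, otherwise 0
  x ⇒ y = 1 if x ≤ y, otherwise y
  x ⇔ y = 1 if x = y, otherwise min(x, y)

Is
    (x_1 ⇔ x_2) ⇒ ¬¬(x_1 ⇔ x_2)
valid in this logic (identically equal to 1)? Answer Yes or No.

At x_1 = 0, x_2 = 1/4, for instance:
x_1 ⇔ x_2 = 0 ⇔ 1/4 = 0
¬(x_1 ⇔ x_2) = ¬0 = 1
¬¬(x_1 ⇔ x_2) = ¬1 = 0
(x_1 ⇔ x_2) ⇒ ¬¬(x_1 ⇔ x_2) = 0 ⇒ 0 = 1
and checking the remaining 24 assignments likewise gives ≥ 1 in every case.

Yes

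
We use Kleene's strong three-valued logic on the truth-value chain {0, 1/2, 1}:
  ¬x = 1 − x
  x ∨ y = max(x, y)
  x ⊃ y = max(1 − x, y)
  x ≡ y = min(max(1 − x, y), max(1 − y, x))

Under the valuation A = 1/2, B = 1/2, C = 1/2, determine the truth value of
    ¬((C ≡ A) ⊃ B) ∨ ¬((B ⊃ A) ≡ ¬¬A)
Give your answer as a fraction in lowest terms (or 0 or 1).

C ≡ A = 1/2 ≡ 1/2 = 1/2
(C ≡ A) ⊃ B = 1/2 ⊃ 1/2 = 1/2
¬((C ≡ A) ⊃ B) = ¬1/2 = 1/2
B ⊃ A = 1/2 ⊃ 1/2 = 1/2
¬A = ¬1/2 = 1/2
¬¬A = ¬1/2 = 1/2
(B ⊃ A) ≡ ¬¬A = 1/2 ≡ 1/2 = 1/2
¬((B ⊃ A) ≡ ¬¬A) = ¬1/2 = 1/2
¬((C ≡ A) ⊃ B) ∨ ¬((B ⊃ A) ≡ ¬¬A) = 1/2 ∨ 1/2 = 1/2

1/2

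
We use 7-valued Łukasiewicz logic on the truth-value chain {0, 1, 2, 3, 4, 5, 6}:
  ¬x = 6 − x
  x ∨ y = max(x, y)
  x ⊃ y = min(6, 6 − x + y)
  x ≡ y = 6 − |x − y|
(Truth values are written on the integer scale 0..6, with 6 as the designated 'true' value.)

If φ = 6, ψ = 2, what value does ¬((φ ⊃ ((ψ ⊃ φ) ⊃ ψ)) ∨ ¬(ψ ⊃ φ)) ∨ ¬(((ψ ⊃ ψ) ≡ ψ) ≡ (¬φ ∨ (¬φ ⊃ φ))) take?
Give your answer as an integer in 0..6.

ψ ⊃ φ = 2 ⊃ 6 = 6
(ψ ⊃ φ) ⊃ ψ = 6 ⊃ 2 = 2
φ ⊃ ((ψ ⊃ φ) ⊃ ψ) = 6 ⊃ 2 = 2
ψ ⊃ φ = 2 ⊃ 6 = 6
¬(ψ ⊃ φ) = ¬6 = 0
(φ ⊃ ((ψ ⊃ φ) ⊃ ψ)) ∨ ¬(ψ ⊃ φ) = 2 ∨ 0 = 2
¬((φ ⊃ ((ψ ⊃ φ) ⊃ ψ)) ∨ ¬(ψ ⊃ φ)) = ¬2 = 4
ψ ⊃ ψ = 2 ⊃ 2 = 6
(ψ ⊃ ψ) ≡ ψ = 6 ≡ 2 = 2
¬φ = ¬6 = 0
¬φ = ¬6 = 0
¬φ ⊃ φ = 0 ⊃ 6 = 6
¬φ ∨ (¬φ ⊃ φ) = 0 ∨ 6 = 6
((ψ ⊃ ψ) ≡ ψ) ≡ (¬φ ∨ (¬φ ⊃ φ)) = 2 ≡ 6 = 2
¬(((ψ ⊃ ψ) ≡ ψ) ≡ (¬φ ∨ (¬φ ⊃ φ))) = ¬2 = 4
¬((φ ⊃ ((ψ ⊃ φ) ⊃ ψ)) ∨ ¬(ψ ⊃ φ)) ∨ ¬(((ψ ⊃ ψ) ≡ ψ) ≡ (¬φ ∨ (¬φ ⊃ φ))) = 4 ∨ 4 = 4

4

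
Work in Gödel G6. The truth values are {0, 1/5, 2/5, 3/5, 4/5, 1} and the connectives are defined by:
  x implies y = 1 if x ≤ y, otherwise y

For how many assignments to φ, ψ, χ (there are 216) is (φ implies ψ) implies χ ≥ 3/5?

value 1: 91 assignments (counts)
value 4/5: 21 assignments (counts)
value 3/5: 22 assignments (counts)
value 2/5: 24 assignments
value 1/5: 27 assignments
value 0: 31 assignments
So 134 of the 216 assignments meet the threshold.

134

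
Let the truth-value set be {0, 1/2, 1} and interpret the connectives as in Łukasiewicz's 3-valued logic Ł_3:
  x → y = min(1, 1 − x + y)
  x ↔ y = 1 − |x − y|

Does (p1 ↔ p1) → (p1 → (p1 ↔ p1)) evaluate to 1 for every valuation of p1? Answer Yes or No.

Yes

p1 = 0 ↦ 1
p1 = 1/2 ↦ 1
p1 = 1 ↦ 1
Every assignment gives a value ≥ 1.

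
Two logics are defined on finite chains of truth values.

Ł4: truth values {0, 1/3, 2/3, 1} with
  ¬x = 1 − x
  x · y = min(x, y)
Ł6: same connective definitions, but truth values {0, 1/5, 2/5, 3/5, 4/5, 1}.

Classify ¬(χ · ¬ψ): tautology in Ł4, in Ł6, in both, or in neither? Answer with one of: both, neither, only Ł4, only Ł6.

neither

In Ł4: at ψ = 0, χ = 1/3 the value is 2/3 — not a tautology.
In Ł6: at ψ = 0, χ = 1/5 the value is 4/5 — not a tautology.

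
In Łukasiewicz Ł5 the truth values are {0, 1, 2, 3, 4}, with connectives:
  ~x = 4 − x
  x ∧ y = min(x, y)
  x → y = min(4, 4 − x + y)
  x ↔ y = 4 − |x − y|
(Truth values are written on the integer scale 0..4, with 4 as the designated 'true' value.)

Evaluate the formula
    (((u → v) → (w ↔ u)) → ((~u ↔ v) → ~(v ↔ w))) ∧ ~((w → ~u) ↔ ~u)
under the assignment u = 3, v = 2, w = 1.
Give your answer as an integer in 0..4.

u → v = 3 → 2 = 3
w ↔ u = 1 ↔ 3 = 2
(u → v) → (w ↔ u) = 3 → 2 = 3
~u = ~3 = 1
~u ↔ v = 1 ↔ 2 = 3
v ↔ w = 2 ↔ 1 = 3
~(v ↔ w) = ~3 = 1
(~u ↔ v) → ~(v ↔ w) = 3 → 1 = 2
((u → v) → (w ↔ u)) → ((~u ↔ v) → ~(v ↔ w)) = 3 → 2 = 3
~u = ~3 = 1
w → ~u = 1 → 1 = 4
~u = ~3 = 1
(w → ~u) ↔ ~u = 4 ↔ 1 = 1
~((w → ~u) ↔ ~u) = ~1 = 3
(((u → v) → (w ↔ u)) → ((~u ↔ v) → ~(v ↔ w))) ∧ ~((w → ~u) ↔ ~u) = 3 ∧ 3 = 3

3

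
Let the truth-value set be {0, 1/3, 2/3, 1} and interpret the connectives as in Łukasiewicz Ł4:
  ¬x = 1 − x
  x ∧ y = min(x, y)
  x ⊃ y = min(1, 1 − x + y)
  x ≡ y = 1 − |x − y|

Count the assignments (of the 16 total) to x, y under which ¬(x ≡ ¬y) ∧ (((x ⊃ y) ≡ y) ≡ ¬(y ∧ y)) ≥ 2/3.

x = 0, y = 0 ↦ 0  <
x = 0, y = 1/3 ↦ 2/3  ≥
x = 0, y = 2/3 ↦ 1/3  <
x = 0, y = 1 ↦ 0  <
x = 1/3, y = 0 ↦ 1/3  <
x = 1/3, y = 1/3 ↦ 1/3  <
x = 1/3, y = 2/3 ↦ 0  <
x = 1/3, y = 1 ↦ 0  <
x = 2/3, y = 0 ↦ 1/3  <
x = 2/3, y = 1/3 ↦ 0  <
x = 2/3, y = 2/3 ↦ 1/3  <
x = 2/3, y = 1 ↦ 0  <
x = 1, y = 0 ↦ 0  <
x = 1, y = 1/3 ↦ 1/3  <
x = 1, y = 2/3 ↦ 1/3  <
x = 1, y = 1 ↦ 0  <
So 1 of the 16 assignments meets the threshold.

1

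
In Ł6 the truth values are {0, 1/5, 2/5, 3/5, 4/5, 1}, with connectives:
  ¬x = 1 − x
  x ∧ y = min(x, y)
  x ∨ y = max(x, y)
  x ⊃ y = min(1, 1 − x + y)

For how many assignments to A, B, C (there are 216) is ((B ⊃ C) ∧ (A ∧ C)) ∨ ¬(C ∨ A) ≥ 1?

value 1: 12 assignments (counts)
value 4/5: 36 assignments
value 3/5: 60 assignments
value 2/5: 60 assignments
value 1/5: 36 assignments
value 0: 12 assignments
So 12 of the 216 assignments meet the threshold.

12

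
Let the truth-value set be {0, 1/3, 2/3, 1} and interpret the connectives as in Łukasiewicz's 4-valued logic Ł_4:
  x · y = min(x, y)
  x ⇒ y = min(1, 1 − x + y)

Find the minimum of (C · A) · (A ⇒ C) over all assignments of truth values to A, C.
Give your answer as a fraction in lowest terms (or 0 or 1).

Take A = 0, C = 0:
C · A = 0 · 0 = 0
A ⇒ C = 0 ⇒ 0 = 1
(C · A) · (A ⇒ C) = 0 · 1 = 0
No assignment yields a value below 0, so this is the minimum.

0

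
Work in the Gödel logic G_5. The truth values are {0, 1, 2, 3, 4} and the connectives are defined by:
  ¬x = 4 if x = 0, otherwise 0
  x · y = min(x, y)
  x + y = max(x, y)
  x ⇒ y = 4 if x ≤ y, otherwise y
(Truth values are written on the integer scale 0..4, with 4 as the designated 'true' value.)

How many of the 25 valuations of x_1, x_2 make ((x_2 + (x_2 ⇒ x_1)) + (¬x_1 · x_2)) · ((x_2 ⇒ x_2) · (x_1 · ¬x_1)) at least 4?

0

value 0: 25 assignments
So 0 of the 25 assignments meet the threshold.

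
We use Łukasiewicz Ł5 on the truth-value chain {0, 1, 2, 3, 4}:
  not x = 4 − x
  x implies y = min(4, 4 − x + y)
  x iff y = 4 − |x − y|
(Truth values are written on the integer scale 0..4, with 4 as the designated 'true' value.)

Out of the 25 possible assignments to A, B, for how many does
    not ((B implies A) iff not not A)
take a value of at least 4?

1

value 4: 1 assignment (counts)
value 3: 3 assignments
value 2: 5 assignments
value 1: 7 assignments
value 0: 9 assignments
So 1 of the 25 assignments meets the threshold.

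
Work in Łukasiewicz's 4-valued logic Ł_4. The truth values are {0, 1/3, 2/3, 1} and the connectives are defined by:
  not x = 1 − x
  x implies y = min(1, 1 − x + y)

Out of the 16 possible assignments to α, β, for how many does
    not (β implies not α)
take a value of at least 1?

α = 0, β = 0 ↦ 0  <
α = 0, β = 1/3 ↦ 0  <
α = 0, β = 2/3 ↦ 0  <
α = 0, β = 1 ↦ 0  <
α = 1/3, β = 0 ↦ 0  <
α = 1/3, β = 1/3 ↦ 0  <
α = 1/3, β = 2/3 ↦ 0  <
α = 1/3, β = 1 ↦ 1/3  <
α = 2/3, β = 0 ↦ 0  <
α = 2/3, β = 1/3 ↦ 0  <
α = 2/3, β = 2/3 ↦ 1/3  <
α = 2/3, β = 1 ↦ 2/3  <
α = 1, β = 0 ↦ 0  <
α = 1, β = 1/3 ↦ 1/3  <
α = 1, β = 2/3 ↦ 2/3  <
α = 1, β = 1 ↦ 1  ≥
So 1 of the 16 assignments meets the threshold.

1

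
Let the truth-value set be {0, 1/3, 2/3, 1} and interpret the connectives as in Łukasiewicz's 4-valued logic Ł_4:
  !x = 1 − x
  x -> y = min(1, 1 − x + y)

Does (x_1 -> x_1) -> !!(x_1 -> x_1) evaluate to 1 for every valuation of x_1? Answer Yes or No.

x_1 = 0 ↦ 1
x_1 = 1/3 ↦ 1
x_1 = 2/3 ↦ 1
x_1 = 1 ↦ 1
Every assignment gives a value ≥ 1.

Yes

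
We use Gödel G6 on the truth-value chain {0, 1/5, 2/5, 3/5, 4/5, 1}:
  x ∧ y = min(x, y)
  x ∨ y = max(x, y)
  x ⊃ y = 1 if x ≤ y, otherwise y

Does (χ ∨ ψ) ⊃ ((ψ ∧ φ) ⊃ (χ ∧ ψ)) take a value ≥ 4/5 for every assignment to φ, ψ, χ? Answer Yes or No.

Counterexample: take φ = 1/5, ψ = 1/5, χ = 0.
χ ∨ ψ = 0 ∨ 1/5 = 1/5
ψ ∧ φ = 1/5 ∧ 1/5 = 1/5
χ ∧ ψ = 0 ∧ 1/5 = 0
(ψ ∧ φ) ⊃ (χ ∧ ψ) = 1/5 ⊃ 0 = 0
(χ ∨ ψ) ⊃ ((ψ ∧ φ) ⊃ (χ ∧ ψ)) = 1/5 ⊃ 0 = 0
This gives 0, which is below 4/5.

No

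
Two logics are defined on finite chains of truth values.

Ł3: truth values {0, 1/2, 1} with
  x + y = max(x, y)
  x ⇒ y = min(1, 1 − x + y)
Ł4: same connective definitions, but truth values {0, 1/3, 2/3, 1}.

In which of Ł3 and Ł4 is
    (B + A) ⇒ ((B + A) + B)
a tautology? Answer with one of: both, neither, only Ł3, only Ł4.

In Ł3: every assignment gives 1 — tautology.
In Ł4: every assignment gives 1 — tautology.

both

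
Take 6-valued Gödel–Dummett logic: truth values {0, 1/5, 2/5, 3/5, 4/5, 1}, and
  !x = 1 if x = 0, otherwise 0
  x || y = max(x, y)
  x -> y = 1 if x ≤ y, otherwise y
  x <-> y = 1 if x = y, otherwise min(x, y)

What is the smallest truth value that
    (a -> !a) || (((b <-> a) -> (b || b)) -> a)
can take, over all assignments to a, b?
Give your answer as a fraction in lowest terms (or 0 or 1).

1/5

Take a = 1/5, b = 0:
!a = !1/5 = 0
a -> !a = 1/5 -> 0 = 0
b <-> a = 0 <-> 1/5 = 0
b || b = 0 || 0 = 0
(b <-> a) -> (b || b) = 0 -> 0 = 1
((b <-> a) -> (b || b)) -> a = 1 -> 1/5 = 1/5
(a -> !a) || (((b <-> a) -> (b || b)) -> a) = 0 || 1/5 = 1/5
No assignment yields a value below 1/5, so this is the minimum.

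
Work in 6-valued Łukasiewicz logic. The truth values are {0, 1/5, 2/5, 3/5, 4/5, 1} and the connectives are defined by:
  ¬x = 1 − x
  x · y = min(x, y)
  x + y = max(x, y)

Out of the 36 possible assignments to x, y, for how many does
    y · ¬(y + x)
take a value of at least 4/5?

value 2/5: 8 assignments
value 1/5: 12 assignments
value 0: 16 assignments
So 0 of the 36 assignments meet the threshold.

0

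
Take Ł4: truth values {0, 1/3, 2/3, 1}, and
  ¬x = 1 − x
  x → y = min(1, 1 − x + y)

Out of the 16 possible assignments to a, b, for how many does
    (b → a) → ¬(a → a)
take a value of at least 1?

a = 0, b = 0 ↦ 0  <
a = 0, b = 1/3 ↦ 1/3  <
a = 0, b = 2/3 ↦ 2/3  <
a = 0, b = 1 ↦ 1  ≥
a = 1/3, b = 0 ↦ 0  <
a = 1/3, b = 1/3 ↦ 0  <
a = 1/3, b = 2/3 ↦ 1/3  <
a = 1/3, b = 1 ↦ 2/3  <
a = 2/3, b = 0 ↦ 0  <
a = 2/3, b = 1/3 ↦ 0  <
a = 2/3, b = 2/3 ↦ 0  <
a = 2/3, b = 1 ↦ 1/3  <
a = 1, b = 0 ↦ 0  <
a = 1, b = 1/3 ↦ 0  <
a = 1, b = 2/3 ↦ 0  <
a = 1, b = 1 ↦ 0  <
So 1 of the 16 assignments meets the threshold.

1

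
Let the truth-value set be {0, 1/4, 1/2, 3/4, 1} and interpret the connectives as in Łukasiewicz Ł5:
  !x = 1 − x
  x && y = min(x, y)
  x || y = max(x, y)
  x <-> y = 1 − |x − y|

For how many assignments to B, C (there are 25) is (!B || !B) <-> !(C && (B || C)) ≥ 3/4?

13

value 1: 5 assignments (counts)
value 3/4: 8 assignments (counts)
value 1/2: 6 assignments
value 1/4: 4 assignments
value 0: 2 assignments
So 13 of the 25 assignments meet the threshold.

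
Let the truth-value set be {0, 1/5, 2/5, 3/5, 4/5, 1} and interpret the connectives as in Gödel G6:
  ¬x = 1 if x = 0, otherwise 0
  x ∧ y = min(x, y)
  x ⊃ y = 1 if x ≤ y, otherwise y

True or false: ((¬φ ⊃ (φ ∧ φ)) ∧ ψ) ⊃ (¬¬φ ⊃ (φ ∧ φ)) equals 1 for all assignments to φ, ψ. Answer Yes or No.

Counterexample: take φ = 1/5, ψ = 2/5.
¬φ = ¬1/5 = 0
φ ∧ φ = 1/5 ∧ 1/5 = 1/5
¬φ ⊃ (φ ∧ φ) = 0 ⊃ 1/5 = 1
(¬φ ⊃ (φ ∧ φ)) ∧ ψ = 1 ∧ 2/5 = 2/5
¬φ = ¬1/5 = 0
¬¬φ = ¬0 = 1
φ ∧ φ = 1/5 ∧ 1/5 = 1/5
¬¬φ ⊃ (φ ∧ φ) = 1 ⊃ 1/5 = 1/5
((¬φ ⊃ (φ ∧ φ)) ∧ ψ) ⊃ (¬¬φ ⊃ (φ ∧ φ)) = 2/5 ⊃ 1/5 = 1/5
This gives 1/5 ≠ 1.

No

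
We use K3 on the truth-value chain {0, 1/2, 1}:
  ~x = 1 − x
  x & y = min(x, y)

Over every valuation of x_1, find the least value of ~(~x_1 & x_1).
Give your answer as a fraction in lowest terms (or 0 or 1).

Take x_1 = 1/2:
~x_1 = ~1/2 = 1/2
~x_1 & x_1 = 1/2 & 1/2 = 1/2
~(~x_1 & x_1) = ~1/2 = 1/2
No assignment yields a value below 1/2, so this is the minimum.

1/2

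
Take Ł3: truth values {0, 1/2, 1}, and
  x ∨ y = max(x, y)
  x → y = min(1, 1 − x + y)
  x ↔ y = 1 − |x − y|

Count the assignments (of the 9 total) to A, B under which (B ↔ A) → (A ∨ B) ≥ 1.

7

A = 0, B = 0 ↦ 0  <
A = 0, B = 1/2 ↦ 1  ≥
A = 0, B = 1 ↦ 1  ≥
A = 1/2, B = 0 ↦ 1  ≥
A = 1/2, B = 1/2 ↦ 1/2  <
A = 1/2, B = 1 ↦ 1  ≥
A = 1, B = 0 ↦ 1  ≥
A = 1, B = 1/2 ↦ 1  ≥
A = 1, B = 1 ↦ 1  ≥
So 7 of the 9 assignments meet the threshold.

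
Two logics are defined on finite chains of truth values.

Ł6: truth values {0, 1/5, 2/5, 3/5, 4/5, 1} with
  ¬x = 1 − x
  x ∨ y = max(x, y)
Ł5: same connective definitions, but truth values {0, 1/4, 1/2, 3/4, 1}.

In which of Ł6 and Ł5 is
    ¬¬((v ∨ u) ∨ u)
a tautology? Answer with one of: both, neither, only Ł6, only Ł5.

neither

In Ł6: at u = 0, v = 0 the value is 0 — not a tautology.
In Ł5: at u = 0, v = 0 the value is 0 — not a tautology.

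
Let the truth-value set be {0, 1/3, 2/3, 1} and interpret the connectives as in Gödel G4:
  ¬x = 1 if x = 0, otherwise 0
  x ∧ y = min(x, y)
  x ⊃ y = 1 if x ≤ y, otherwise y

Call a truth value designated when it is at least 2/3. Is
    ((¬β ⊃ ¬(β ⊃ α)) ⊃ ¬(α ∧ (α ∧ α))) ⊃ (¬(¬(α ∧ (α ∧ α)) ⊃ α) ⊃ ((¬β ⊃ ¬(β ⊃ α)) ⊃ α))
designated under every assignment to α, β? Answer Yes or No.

Counterexample: take α = 0, β = 1/3.
¬β = ¬1/3 = 0
β ⊃ α = 1/3 ⊃ 0 = 0
¬(β ⊃ α) = ¬0 = 1
¬β ⊃ ¬(β ⊃ α) = 0 ⊃ 1 = 1
α ∧ α = 0 ∧ 0 = 0
α ∧ (α ∧ α) = 0 ∧ 0 = 0
¬(α ∧ (α ∧ α)) = ¬0 = 1
(¬β ⊃ ¬(β ⊃ α)) ⊃ ¬(α ∧ (α ∧ α)) = 1 ⊃ 1 = 1
α ∧ α = 0 ∧ 0 = 0
α ∧ (α ∧ α) = 0 ∧ 0 = 0
¬(α ∧ (α ∧ α)) = ¬0 = 1
¬(α ∧ (α ∧ α)) ⊃ α = 1 ⊃ 0 = 0
¬(¬(α ∧ (α ∧ α)) ⊃ α) = ¬0 = 1
¬β = ¬1/3 = 0
β ⊃ α = 1/3 ⊃ 0 = 0
¬(β ⊃ α) = ¬0 = 1
¬β ⊃ ¬(β ⊃ α) = 0 ⊃ 1 = 1
(¬β ⊃ ¬(β ⊃ α)) ⊃ α = 1 ⊃ 0 = 0
¬(¬(α ∧ (α ∧ α)) ⊃ α) ⊃ ((¬β ⊃ ¬(β ⊃ α)) ⊃ α) = 1 ⊃ 0 = 0
((¬β ⊃ ¬(β ⊃ α)) ⊃ ¬(α ∧ (α ∧ α))) ⊃ (¬(¬(α ∧ (α ∧ α)) ⊃ α) ⊃ ((¬β ⊃ ¬(β ⊃ α)) ⊃ α)) = 1 ⊃ 0 = 0
This gives 0, which is below 2/3.

No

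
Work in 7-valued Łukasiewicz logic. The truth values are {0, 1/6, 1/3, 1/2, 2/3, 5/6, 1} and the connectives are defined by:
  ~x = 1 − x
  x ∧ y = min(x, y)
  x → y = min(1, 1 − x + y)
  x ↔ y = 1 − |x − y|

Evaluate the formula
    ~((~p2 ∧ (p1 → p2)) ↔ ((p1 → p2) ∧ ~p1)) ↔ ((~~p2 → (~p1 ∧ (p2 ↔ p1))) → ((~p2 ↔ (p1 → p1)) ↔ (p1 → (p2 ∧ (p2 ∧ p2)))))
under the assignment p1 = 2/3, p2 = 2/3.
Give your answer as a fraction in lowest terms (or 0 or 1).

~p2 = ~2/3 = 1/3
p1 → p2 = 2/3 → 2/3 = 1
~p2 ∧ (p1 → p2) = 1/3 ∧ 1 = 1/3
p1 → p2 = 2/3 → 2/3 = 1
~p1 = ~2/3 = 1/3
(p1 → p2) ∧ ~p1 = 1 ∧ 1/3 = 1/3
(~p2 ∧ (p1 → p2)) ↔ ((p1 → p2) ∧ ~p1) = 1/3 ↔ 1/3 = 1
~((~p2 ∧ (p1 → p2)) ↔ ((p1 → p2) ∧ ~p1)) = ~1 = 0
~p2 = ~2/3 = 1/3
~~p2 = ~1/3 = 2/3
~p1 = ~2/3 = 1/3
p2 ↔ p1 = 2/3 ↔ 2/3 = 1
~p1 ∧ (p2 ↔ p1) = 1/3 ∧ 1 = 1/3
~~p2 → (~p1 ∧ (p2 ↔ p1)) = 2/3 → 1/3 = 2/3
~p2 = ~2/3 = 1/3
p1 → p1 = 2/3 → 2/3 = 1
~p2 ↔ (p1 → p1) = 1/3 ↔ 1 = 1/3
p2 ∧ p2 = 2/3 ∧ 2/3 = 2/3
p2 ∧ (p2 ∧ p2) = 2/3 ∧ 2/3 = 2/3
p1 → (p2 ∧ (p2 ∧ p2)) = 2/3 → 2/3 = 1
(~p2 ↔ (p1 → p1)) ↔ (p1 → (p2 ∧ (p2 ∧ p2))) = 1/3 ↔ 1 = 1/3
(~~p2 → (~p1 ∧ (p2 ↔ p1))) → ((~p2 ↔ (p1 → p1)) ↔ (p1 → (p2 ∧ (p2 ∧ p2)))) = 2/3 → 1/3 = 2/3
~((~p2 ∧ (p1 → p2)) ↔ ((p1 → p2) ∧ ~p1)) ↔ ((~~p2 → (~p1 ∧ (p2 ↔ p1))) → ((~p2 ↔ (p1 → p1)) ↔ (p1 → (p2 ∧ (p2 ∧ p2))))) = 0 ↔ 2/3 = 1/3

1/3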